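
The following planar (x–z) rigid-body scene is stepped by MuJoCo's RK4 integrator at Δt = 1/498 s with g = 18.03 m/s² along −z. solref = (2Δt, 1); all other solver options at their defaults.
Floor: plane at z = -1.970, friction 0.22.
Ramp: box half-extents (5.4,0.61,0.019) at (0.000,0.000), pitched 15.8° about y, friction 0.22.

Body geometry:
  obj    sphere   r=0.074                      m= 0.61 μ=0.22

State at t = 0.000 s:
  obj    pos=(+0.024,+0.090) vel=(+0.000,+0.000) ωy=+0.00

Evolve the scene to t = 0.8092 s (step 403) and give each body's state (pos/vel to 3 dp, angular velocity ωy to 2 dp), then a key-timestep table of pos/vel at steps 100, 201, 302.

State at t = 0.8092 s:
  obj    pos=(+1.129,-0.223) vel=(+2.731,-0.773) ωy=+38.34

Key-timestep trajectory:
   step    t(s)  obj.x    obj.z    obj.vx   obj.vz 
    100  0.2008   +0.092  +0.071  +0.678  -0.192
    201  0.4036   +0.299  +0.012  +1.362  -0.385
    302  0.6064   +0.644  -0.086  +2.046  -0.579


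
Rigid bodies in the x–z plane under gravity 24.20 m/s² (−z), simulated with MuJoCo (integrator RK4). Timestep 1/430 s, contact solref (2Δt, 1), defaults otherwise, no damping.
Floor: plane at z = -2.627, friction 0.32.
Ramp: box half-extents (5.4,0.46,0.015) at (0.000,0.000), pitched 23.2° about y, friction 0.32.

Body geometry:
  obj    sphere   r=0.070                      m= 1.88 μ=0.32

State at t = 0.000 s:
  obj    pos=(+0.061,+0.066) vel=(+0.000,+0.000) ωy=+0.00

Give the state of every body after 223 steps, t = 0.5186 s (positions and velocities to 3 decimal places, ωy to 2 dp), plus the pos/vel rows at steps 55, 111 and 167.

State at t = 0.5186 s:
  obj    pos=(+0.903,-0.294) vel=(+3.246,-1.391) ωy=+50.44

Key-timestep trajectory:
   step    t(s)  obj.x    obj.z    obj.vx   obj.vz 
     55  0.1279   +0.112  +0.044  +0.801  -0.343
    111  0.2581   +0.270  -0.023  +1.616  -0.693
    167  0.3884   +0.533  -0.136  +2.431  -1.042


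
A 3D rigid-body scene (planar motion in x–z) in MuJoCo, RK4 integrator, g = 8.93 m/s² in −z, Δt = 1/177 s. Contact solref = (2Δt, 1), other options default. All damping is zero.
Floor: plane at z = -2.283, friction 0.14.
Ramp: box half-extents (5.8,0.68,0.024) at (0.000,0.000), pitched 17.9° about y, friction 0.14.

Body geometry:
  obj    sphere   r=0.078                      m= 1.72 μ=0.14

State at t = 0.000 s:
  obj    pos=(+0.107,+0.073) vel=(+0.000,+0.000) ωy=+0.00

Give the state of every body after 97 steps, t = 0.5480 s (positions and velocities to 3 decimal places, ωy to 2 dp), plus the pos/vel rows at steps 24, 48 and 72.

State at t = 0.5480 s:
  obj    pos=(+0.387,-0.018) vel=(+1.023,-0.330) ωy=+13.77

Key-timestep trajectory:
   step    t(s)  obj.x    obj.z    obj.vx   obj.vz 
     24  0.1356   +0.124  +0.067  +0.253  -0.082
     48  0.2712   +0.176  +0.050  +0.506  -0.163
     72  0.4068   +0.261  +0.023  +0.759  -0.245


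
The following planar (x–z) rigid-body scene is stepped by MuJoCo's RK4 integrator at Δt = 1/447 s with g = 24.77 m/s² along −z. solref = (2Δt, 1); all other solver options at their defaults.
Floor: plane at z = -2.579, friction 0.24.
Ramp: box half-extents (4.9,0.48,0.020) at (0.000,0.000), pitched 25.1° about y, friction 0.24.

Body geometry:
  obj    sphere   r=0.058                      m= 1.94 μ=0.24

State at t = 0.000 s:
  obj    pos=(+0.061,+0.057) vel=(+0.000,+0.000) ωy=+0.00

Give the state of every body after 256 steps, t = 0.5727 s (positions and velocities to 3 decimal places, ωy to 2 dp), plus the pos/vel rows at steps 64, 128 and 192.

State at t = 0.5727 s:
  obj    pos=(+1.176,-0.465) vel=(+3.893,-1.823) ωy=+74.10

Key-timestep trajectory:
   step    t(s)  obj.x    obj.z    obj.vx   obj.vz 
     64  0.1432   +0.131  +0.025  +0.973  -0.456
    128  0.2864   +0.340  -0.073  +1.946  -0.912
    192  0.4295   +0.688  -0.236  +2.919  -1.368


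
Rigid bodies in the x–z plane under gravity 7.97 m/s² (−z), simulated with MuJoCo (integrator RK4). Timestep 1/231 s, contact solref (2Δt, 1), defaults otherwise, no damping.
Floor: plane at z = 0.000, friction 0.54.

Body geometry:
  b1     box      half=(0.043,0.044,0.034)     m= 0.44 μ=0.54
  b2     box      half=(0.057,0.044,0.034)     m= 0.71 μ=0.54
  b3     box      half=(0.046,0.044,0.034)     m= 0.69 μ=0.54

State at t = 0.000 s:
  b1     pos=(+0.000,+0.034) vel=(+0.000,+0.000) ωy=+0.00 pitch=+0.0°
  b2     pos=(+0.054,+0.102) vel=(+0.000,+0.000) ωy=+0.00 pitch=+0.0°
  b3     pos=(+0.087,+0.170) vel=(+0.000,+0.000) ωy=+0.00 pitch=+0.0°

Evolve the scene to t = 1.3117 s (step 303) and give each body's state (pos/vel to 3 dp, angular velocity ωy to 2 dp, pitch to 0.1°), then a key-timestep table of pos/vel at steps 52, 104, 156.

State at t = 1.3117 s:
  b1     pos=(+0.000,+0.034) vel=(+0.000,+0.000) ωy=+0.00 pitch=+0.0°
  b2     pos=(+0.109,+0.057) vel=(+0.000,+0.000) ωy=+0.00 pitch=+90.0°
  b3     pos=(+0.280,+0.034) vel=(+0.000,+0.000) ωy=+0.00 pitch=+180.0°

Key-timestep trajectory:
   step    t(s)  b1.x    b1.z    b1.vx   b1.vz   b2.x    b2.z    b2.vx   b2.vz   b3.x    b3.z    b3.vx   b3.vz 
     52  0.2251   +0.000  +0.034  +0.000  +0.000   +0.078  +0.079  +0.192  -0.411   +0.153  +0.100  +0.462  -0.938
    104  0.4502   +0.000  +0.034  +0.000  +0.000   +0.124  +0.064  +0.009  +0.002   +0.241  +0.056  +0.292  -0.052
    156  0.6753   +0.000  +0.034  +0.000  +0.000   +0.105  +0.059  +0.058  -0.030   +0.280  +0.034  +0.000  +0.000


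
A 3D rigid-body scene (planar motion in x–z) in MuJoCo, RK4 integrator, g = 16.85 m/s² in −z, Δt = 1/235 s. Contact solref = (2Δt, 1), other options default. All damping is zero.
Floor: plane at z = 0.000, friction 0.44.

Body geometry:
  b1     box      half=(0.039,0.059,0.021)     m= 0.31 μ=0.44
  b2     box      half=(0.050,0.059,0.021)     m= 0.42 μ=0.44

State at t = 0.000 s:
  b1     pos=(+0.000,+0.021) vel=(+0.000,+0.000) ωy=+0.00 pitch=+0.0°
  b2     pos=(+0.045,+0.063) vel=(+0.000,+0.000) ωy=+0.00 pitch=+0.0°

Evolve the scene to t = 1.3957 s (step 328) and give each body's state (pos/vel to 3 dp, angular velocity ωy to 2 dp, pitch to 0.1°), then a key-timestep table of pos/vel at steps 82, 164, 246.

State at t = 1.3957 s:
  b1     pos=(-0.001,+0.021) vel=(-0.001,+0.000) ωy=+0.00 pitch=+0.0°
  b2     pos=(+0.058,+0.051) vel=(+0.000,+0.000) ωy=-0.02 pitch=+46.8°

Key-timestep trajectory:
   step    t(s)  b1.x    b1.z    b1.vx   b1.vz   b2.x    b2.z    b2.vx   b2.vz 
     82  0.3489   -0.001  +0.021  -0.003  +0.007   +0.058  +0.051  +0.048  -0.011
    164  0.6979   -0.001  +0.021  -0.001  +0.000   +0.058  +0.051  +0.000  +0.000
    246  1.0468   -0.001  +0.021  -0.001  +0.000   +0.058  +0.051  +0.000  +0.000


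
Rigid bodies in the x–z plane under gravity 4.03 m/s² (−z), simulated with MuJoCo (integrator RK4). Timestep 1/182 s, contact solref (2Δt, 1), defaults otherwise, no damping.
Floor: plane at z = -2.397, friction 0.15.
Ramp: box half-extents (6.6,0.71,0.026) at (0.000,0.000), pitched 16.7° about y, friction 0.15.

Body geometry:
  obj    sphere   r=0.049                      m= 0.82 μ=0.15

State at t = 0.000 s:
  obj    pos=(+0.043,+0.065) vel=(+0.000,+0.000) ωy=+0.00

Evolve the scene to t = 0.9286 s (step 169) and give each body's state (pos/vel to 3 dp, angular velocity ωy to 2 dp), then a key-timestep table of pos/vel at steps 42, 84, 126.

State at t = 0.9286 s:
  obj    pos=(+0.385,-0.037) vel=(+0.736,-0.221) ωy=+15.67

Key-timestep trajectory:
   step    t(s)  obj.x    obj.z    obj.vx   obj.vz 
     42  0.2308   +0.064  +0.059  +0.183  -0.055
     84  0.4615   +0.128  +0.040  +0.366  -0.110
    126  0.6923   +0.233  +0.008  +0.549  -0.165


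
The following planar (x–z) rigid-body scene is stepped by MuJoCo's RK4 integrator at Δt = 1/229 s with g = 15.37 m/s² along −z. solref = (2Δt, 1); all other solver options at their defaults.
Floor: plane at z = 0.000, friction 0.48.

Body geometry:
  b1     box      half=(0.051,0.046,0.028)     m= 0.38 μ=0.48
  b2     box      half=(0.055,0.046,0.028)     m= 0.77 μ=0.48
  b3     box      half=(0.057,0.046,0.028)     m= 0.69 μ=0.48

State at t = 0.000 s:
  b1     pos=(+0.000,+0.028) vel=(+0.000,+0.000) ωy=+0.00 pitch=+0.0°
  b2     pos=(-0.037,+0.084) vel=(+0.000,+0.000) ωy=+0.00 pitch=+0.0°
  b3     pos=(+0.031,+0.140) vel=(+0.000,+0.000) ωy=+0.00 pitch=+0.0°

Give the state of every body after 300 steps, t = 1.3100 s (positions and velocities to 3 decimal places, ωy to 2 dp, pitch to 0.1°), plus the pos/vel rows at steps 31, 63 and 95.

State at t = 1.3100 s:
  b1     pos=(+0.000,+0.028) vel=(+0.000,+0.000) ωy=+0.00 pitch=+0.0°
  b2     pos=(-0.037,+0.084) vel=(+0.000,+0.000) ωy=+0.00 pitch=+0.0°
  b3     pos=(+0.201,+0.028) vel=(+0.000,+0.000) ωy=+0.00 pitch=+180.0°

Key-timestep trajectory:
   step    t(s)  b1.x    b1.z    b1.vx   b1.vz   b2.x    b2.z    b2.vx   b2.vz   b3.x    b3.z    b3.vx   b3.vz 
     31  0.1354   +0.000  +0.028  +0.000  +0.000   -0.037  +0.084  +0.000  +0.000   +0.051  +0.113  +0.248  -0.700
     63  0.2751   +0.000  +0.028  +0.000  +0.000   -0.037  +0.084  +0.000  +0.000   +0.125  +0.061  +0.335  +0.127
     95  0.4148   +0.000  +0.028  +0.000  +0.000   -0.037  +0.084  +0.000  +0.000   +0.169  +0.057  +0.431  -0.207


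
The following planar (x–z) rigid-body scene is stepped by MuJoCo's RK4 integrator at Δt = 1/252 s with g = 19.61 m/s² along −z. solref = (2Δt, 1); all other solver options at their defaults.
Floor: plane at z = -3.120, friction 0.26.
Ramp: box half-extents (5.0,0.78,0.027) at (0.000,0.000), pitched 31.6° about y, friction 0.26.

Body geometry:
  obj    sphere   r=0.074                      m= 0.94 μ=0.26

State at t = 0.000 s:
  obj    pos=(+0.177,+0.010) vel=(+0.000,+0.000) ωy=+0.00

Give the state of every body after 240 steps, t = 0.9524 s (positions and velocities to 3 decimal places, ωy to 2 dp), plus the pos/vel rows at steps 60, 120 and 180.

State at t = 0.9524 s:
  obj    pos=(+3.012,-1.735) vel=(+5.954,-3.663) ωy=+94.44

Key-timestep trajectory:
   step    t(s)  obj.x    obj.z    obj.vx   obj.vz 
     60  0.2381   +0.354  -0.099  +1.489  -0.916
    120  0.4762   +0.886  -0.426  +2.977  -1.832
    180  0.7143   +1.772  -0.972  +4.466  -2.747


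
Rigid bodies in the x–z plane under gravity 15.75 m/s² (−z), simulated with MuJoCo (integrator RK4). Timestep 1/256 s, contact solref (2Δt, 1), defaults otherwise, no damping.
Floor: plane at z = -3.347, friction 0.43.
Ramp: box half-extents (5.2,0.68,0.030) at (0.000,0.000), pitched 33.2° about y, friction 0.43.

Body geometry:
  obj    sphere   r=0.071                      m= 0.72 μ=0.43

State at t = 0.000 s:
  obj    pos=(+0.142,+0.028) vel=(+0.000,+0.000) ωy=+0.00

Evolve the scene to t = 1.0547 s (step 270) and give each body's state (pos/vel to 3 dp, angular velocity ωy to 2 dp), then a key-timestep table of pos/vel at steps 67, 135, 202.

State at t = 1.0547 s:
  obj    pos=(+3.009,-1.848) vel=(+5.436,-3.558) ωy=+91.50

Key-timestep trajectory:
   step    t(s)  obj.x    obj.z    obj.vx   obj.vz 
     67  0.2617   +0.319  -0.088  +1.349  -0.883
    135  0.5273   +0.859  -0.441  +2.718  -1.779
    202  0.7891   +1.747  -1.022  +4.067  -2.662


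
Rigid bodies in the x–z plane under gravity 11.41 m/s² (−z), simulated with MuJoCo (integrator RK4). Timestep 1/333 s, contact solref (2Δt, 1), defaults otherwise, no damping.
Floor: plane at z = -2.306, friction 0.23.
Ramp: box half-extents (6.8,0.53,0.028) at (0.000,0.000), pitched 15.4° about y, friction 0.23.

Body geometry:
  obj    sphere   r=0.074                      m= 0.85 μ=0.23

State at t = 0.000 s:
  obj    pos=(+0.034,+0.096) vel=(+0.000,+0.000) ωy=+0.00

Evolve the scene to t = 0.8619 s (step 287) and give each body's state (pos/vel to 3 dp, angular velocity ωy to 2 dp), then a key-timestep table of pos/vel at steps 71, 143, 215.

State at t = 0.8619 s:
  obj    pos=(+0.809,-0.117) vel=(+1.798,-0.495) ωy=+25.20

Key-timestep trajectory:
   step    t(s)  obj.x    obj.z    obj.vx   obj.vz 
     71  0.2132   +0.082  +0.083  +0.445  -0.123
    143  0.4294   +0.227  +0.043  +0.896  -0.247
    215  0.6456   +0.469  -0.023  +1.347  -0.371


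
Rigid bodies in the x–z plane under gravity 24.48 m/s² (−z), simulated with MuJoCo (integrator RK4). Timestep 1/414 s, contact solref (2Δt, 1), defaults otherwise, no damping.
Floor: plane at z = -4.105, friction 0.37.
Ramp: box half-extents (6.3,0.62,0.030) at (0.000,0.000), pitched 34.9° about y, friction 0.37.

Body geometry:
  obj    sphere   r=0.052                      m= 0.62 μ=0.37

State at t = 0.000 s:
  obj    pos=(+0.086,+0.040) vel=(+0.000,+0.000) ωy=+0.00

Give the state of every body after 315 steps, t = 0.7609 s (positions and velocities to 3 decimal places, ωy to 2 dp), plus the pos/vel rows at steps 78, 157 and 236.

State at t = 0.7609 s:
  obj    pos=(+2.461,-1.617) vel=(+6.243,-4.355) ωy=+146.37

Key-timestep trajectory:
   step    t(s)  obj.x    obj.z    obj.vx   obj.vz 
     78  0.1884   +0.232  -0.062  +1.546  -1.079
    157  0.3792   +0.676  -0.372  +3.112  -2.171
    236  0.5700   +1.419  -0.890  +4.678  -3.263


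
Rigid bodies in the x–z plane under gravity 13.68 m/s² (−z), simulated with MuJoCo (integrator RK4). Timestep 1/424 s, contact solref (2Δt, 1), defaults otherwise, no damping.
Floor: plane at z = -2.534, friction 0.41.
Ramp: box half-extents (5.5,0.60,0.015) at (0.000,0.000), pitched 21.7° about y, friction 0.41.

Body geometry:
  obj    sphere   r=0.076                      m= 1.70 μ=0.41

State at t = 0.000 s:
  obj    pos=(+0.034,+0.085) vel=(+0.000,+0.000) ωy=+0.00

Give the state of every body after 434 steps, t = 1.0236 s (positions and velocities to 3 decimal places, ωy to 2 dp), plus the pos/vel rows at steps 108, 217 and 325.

State at t = 1.0236 s:
  obj    pos=(+1.793,-0.615) vel=(+3.436,-1.367) ωy=+48.66

Key-timestep trajectory:
   step    t(s)  obj.x    obj.z    obj.vx   obj.vz 
    108  0.2547   +0.143  +0.041  +0.855  -0.340
    217  0.5118   +0.474  -0.091  +1.718  -0.684
    325  0.7665   +1.020  -0.308  +2.573  -1.024


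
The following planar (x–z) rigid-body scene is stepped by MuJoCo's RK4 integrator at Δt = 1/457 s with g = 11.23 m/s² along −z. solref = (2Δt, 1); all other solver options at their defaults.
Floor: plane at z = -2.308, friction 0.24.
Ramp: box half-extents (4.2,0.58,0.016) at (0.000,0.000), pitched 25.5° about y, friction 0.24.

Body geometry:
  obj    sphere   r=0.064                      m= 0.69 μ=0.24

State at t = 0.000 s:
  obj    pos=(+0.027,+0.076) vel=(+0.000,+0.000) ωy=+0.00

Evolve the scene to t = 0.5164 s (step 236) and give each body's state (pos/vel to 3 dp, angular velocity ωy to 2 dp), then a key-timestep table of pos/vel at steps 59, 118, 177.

State at t = 0.5164 s:
  obj    pos=(+0.443,-0.122) vel=(+1.610,-0.768) ωy=+27.86

Key-timestep trajectory:
   step    t(s)  obj.x    obj.z    obj.vx   obj.vz 
     59  0.1291   +0.053  +0.063  +0.402  -0.192
    118  0.2582   +0.131  +0.026  +0.805  -0.384
    177  0.3873   +0.261  -0.036  +1.207  -0.576


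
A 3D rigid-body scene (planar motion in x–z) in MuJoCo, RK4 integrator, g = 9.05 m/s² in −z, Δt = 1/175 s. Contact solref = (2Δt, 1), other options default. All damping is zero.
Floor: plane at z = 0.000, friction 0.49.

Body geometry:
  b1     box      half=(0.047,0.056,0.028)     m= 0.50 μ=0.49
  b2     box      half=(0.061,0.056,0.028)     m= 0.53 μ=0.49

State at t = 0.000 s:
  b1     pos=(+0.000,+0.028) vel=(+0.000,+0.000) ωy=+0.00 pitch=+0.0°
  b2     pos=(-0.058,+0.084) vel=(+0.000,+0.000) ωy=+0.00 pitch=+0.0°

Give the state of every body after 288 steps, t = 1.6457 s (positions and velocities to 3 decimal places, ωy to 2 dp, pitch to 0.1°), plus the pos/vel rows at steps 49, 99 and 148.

State at t = 1.6457 s:
  b1     pos=(+0.000,+0.028) vel=(+0.000,+0.000) ωy=+0.00 pitch=+0.0°
  b2     pos=(-0.121,+0.061) vel=(+0.000,+0.000) ωy=+0.00 pitch=-90.0°

Key-timestep trajectory:
   step    t(s)  b1.x    b1.z    b1.vx   b1.vz   b2.x    b2.z    b2.vx   b2.vz 
     49  0.2800   +0.000  +0.028  +0.000  +0.000   -0.093  +0.067  -0.147  +0.002
     99  0.5657   +0.000  +0.028  +0.000  +0.000   -0.133  +0.065  +0.032  -0.008
    148  0.8457   +0.000  +0.028  +0.000  +0.000   -0.124  +0.062  -0.066  +0.044


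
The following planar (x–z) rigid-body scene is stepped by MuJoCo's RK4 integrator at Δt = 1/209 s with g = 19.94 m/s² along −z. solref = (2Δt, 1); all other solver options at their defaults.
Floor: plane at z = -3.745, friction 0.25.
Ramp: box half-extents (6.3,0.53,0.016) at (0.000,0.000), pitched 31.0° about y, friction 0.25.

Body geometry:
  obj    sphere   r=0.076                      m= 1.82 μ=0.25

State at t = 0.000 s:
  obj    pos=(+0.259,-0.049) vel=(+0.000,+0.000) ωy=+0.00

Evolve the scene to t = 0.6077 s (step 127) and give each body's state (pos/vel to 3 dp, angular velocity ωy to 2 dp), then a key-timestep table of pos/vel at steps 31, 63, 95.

State at t = 0.6077 s:
  obj    pos=(+1.420,-0.746) vel=(+3.821,-2.296) ωy=+58.63

Key-timestep trajectory:
   step    t(s)  obj.x    obj.z    obj.vx   obj.vz 
     31  0.1483   +0.329  -0.090  +0.933  -0.561
     63  0.3014   +0.545  -0.220  +1.896  -1.139
     95  0.4545   +0.909  -0.439  +2.859  -1.718


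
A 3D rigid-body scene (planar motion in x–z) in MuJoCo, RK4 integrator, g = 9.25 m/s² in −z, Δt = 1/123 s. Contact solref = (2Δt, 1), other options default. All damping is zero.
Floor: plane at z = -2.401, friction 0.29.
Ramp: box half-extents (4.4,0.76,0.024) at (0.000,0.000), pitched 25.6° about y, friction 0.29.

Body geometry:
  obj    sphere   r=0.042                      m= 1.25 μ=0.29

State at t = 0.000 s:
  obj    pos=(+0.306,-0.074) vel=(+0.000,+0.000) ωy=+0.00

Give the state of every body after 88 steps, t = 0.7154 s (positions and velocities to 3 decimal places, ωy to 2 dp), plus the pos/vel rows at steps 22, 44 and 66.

State at t = 0.7154 s:
  obj    pos=(+0.965,-0.389) vel=(+1.842,-0.883) ωy=+48.61

Key-timestep trajectory:
   step    t(s)  obj.x    obj.z    obj.vx   obj.vz 
     22  0.1789   +0.347  -0.093  +0.461  -0.221
     44  0.3577   +0.471  -0.152  +0.921  -0.441
     66  0.5366   +0.677  -0.251  +1.382  -0.662


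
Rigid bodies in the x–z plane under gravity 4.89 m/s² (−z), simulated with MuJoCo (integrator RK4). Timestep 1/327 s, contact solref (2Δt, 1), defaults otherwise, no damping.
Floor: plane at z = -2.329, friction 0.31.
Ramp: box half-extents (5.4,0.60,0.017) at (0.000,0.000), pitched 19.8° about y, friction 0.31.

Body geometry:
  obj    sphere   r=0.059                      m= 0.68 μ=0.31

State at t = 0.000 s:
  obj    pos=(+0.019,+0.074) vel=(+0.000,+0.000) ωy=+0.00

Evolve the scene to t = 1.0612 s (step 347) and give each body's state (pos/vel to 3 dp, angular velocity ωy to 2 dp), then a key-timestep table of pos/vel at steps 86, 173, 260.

State at t = 1.0612 s:
  obj    pos=(+0.646,-0.152) vel=(+1.181,-0.425) ωy=+21.28

Key-timestep trajectory:
   step    t(s)  obj.x    obj.z    obj.vx   obj.vz 
     86  0.2630   +0.058  +0.060  +0.293  -0.105
    173  0.5291   +0.175  +0.018  +0.589  -0.212
    260  0.7951   +0.371  -0.053  +0.885  -0.319


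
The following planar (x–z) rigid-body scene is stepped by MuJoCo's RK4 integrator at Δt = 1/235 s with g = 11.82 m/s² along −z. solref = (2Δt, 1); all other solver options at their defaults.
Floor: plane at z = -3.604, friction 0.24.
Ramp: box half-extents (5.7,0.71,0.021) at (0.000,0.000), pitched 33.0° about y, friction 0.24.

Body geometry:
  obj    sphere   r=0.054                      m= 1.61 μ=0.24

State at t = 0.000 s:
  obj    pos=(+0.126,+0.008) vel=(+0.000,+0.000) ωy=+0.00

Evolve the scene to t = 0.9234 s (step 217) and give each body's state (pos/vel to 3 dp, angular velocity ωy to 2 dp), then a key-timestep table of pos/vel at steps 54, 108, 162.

State at t = 0.9234 s:
  obj    pos=(+1.770,-1.060) vel=(+3.561,-2.313) ωy=+78.61

Key-timestep trajectory:
   step    t(s)  obj.x    obj.z    obj.vx   obj.vz 
     54  0.2298   +0.228  -0.059  +0.886  -0.576
    108  0.4596   +0.533  -0.257  +1.773  -1.151
    162  0.6894   +1.042  -0.588  +2.659  -1.727


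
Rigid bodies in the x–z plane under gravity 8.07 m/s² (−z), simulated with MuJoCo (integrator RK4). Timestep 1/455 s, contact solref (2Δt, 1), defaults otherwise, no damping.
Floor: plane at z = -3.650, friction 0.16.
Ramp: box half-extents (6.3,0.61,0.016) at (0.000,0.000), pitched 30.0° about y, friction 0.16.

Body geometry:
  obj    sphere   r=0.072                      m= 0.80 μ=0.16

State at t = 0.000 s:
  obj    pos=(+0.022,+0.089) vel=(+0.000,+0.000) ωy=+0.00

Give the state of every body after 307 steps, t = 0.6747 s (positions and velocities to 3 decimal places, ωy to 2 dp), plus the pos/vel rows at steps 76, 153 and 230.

State at t = 0.6747 s:
  obj    pos=(+0.597,-0.243) vel=(+1.704,-0.987) ωy=+26.16

Key-timestep trajectory:
   step    t(s)  obj.x    obj.z    obj.vx   obj.vz 
     76  0.1670   +0.057  +0.069  +0.423  -0.241
    153  0.3363   +0.165  +0.006  +0.849  -0.494
    230  0.5055   +0.345  -0.098  +1.279  -0.733


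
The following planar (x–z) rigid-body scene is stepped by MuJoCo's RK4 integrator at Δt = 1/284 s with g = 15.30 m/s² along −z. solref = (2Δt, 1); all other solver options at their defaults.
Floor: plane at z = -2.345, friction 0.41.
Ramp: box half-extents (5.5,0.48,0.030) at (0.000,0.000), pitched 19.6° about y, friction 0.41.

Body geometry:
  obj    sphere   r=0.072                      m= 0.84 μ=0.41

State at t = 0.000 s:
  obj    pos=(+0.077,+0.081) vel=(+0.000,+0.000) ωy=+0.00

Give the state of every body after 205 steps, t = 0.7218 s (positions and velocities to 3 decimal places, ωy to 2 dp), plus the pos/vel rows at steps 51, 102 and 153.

State at t = 0.7218 s:
  obj    pos=(+0.977,-0.240) vel=(+2.493,-0.888) ωy=+36.75

Key-timestep trajectory:
   step    t(s)  obj.x    obj.z    obj.vx   obj.vz 
     51  0.1796   +0.133  +0.061  +0.620  -0.221
    102  0.3592   +0.300  +0.002  +1.240  -0.442
    153  0.5387   +0.578  -0.098  +1.861  -0.663


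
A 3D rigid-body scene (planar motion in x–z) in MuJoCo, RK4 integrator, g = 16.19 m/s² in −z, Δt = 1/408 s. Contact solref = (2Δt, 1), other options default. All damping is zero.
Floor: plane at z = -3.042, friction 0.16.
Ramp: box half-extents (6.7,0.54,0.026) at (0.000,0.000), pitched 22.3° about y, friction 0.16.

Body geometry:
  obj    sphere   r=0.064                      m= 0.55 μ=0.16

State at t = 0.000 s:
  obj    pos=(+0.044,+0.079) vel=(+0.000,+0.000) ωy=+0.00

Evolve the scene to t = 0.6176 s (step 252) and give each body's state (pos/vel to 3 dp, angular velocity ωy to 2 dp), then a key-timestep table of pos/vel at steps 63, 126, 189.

State at t = 0.6176 s:
  obj    pos=(+0.819,-0.238) vel=(+2.508,-1.029) ωy=+42.34

Key-timestep trajectory:
   step    t(s)  obj.x    obj.z    obj.vx   obj.vz 
     63  0.1544   +0.093  +0.059  +0.627  -0.257
    126  0.3088   +0.238  +0.000  +1.254  -0.514
    189  0.4632   +0.480  -0.099  +1.881  -0.771


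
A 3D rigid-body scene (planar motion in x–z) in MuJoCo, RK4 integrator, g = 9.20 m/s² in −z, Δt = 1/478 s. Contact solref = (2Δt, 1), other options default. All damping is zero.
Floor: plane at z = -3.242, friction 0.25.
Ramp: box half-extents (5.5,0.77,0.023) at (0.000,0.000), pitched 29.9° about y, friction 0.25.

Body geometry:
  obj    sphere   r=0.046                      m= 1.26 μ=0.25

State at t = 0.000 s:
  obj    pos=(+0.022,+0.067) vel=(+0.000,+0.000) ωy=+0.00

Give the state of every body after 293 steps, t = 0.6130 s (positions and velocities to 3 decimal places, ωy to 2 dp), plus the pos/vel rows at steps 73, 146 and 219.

State at t = 0.6130 s:
  obj    pos=(+0.556,-0.240) vel=(+1.741,-1.001) ωy=+43.64

Key-timestep trajectory:
   step    t(s)  obj.x    obj.z    obj.vx   obj.vz 
     73  0.1527   +0.055  +0.048  +0.434  -0.249
    146  0.3054   +0.154  -0.009  +0.867  -0.499
    219  0.4582   +0.320  -0.104  +1.301  -0.748


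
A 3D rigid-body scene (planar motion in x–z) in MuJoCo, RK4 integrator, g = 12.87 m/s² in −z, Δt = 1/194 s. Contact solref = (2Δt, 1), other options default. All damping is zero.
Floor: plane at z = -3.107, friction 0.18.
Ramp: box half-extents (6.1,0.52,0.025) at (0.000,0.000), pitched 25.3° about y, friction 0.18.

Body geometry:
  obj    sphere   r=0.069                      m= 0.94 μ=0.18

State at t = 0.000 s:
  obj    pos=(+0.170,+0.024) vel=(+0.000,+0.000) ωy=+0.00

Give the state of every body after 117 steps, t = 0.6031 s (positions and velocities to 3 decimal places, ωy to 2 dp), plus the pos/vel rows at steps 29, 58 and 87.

State at t = 0.6031 s:
  obj    pos=(+0.816,-0.282) vel=(+2.142,-1.013) ωy=+34.32

Key-timestep trajectory:
   step    t(s)  obj.x    obj.z    obj.vx   obj.vz 
     29  0.1495   +0.210  +0.005  +0.531  -0.251
     58  0.2990   +0.329  -0.051  +1.062  -0.502
     87  0.4485   +0.527  -0.145  +1.593  -0.753


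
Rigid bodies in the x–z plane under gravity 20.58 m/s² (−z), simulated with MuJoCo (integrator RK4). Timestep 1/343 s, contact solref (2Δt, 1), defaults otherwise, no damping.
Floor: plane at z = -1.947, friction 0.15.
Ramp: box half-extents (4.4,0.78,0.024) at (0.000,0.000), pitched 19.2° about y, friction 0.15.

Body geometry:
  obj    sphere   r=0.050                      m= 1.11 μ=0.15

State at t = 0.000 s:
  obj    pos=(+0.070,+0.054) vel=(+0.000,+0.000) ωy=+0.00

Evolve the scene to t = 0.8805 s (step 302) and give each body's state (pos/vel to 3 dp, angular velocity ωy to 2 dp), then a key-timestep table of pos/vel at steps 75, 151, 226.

State at t = 0.8805 s:
  obj    pos=(+1.840,-0.562) vel=(+4.020,-1.400) ωy=+85.12

Key-timestep trajectory:
   step    t(s)  obj.x    obj.z    obj.vx   obj.vz 
     75  0.2187   +0.179  +0.016  +0.999  -0.348
    151  0.4402   +0.513  -0.100  +2.010  -0.700
    226  0.6589   +1.061  -0.291  +3.008  -1.048


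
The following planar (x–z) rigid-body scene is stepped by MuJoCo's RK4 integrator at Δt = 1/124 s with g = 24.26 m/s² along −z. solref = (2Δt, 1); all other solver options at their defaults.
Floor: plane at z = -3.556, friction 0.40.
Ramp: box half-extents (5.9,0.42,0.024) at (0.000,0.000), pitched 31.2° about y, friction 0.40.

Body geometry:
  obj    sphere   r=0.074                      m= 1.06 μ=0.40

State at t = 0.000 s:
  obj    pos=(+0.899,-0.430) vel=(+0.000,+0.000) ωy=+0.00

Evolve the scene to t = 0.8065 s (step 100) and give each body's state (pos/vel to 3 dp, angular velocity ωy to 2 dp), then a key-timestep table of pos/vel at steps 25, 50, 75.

State at t = 0.8065 s:
  obj    pos=(+3.396,-1.942) vel=(+6.192,-3.750) ωy=+97.81

Key-timestep trajectory:
   step    t(s)  obj.x    obj.z    obj.vx   obj.vz 
     25  0.2016   +1.055  -0.525  +1.549  -0.938
     50  0.4032   +1.523  -0.808  +3.096  -1.875
     75  0.6048   +2.304  -1.281  +4.644  -2.813


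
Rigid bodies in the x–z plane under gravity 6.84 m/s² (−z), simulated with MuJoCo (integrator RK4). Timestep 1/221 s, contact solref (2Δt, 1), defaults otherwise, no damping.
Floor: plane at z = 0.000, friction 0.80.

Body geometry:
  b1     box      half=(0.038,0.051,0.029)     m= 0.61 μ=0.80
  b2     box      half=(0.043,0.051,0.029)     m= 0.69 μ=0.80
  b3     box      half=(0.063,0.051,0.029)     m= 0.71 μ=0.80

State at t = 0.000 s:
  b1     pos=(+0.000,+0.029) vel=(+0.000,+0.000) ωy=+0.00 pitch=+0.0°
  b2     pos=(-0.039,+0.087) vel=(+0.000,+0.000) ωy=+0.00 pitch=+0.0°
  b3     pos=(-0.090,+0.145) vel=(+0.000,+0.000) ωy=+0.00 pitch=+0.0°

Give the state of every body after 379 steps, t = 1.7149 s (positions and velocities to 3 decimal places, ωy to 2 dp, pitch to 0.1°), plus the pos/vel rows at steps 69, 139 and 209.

State at t = 1.7149 s:
  b1     pos=(+0.000,+0.029) vel=(+0.000,+0.000) ωy=+0.00 pitch=+0.0°
  b2     pos=(-0.076,+0.043) vel=(+0.000,+0.000) ωy=+0.00 pitch=-90.0°
  b3     pos=(-0.191,+0.063) vel=(+0.000,+0.000) ωy=+0.00 pitch=-90.0°

Key-timestep trajectory:
   step    t(s)  b1.x    b1.z    b1.vx   b1.vz   b2.x    b2.z    b2.vx   b2.vz   b3.x    b3.z    b3.vx   b3.vz 
     69  0.3122   +0.000  +0.029  +0.000  +0.000   -0.078  +0.043  -0.141  +0.159   -0.157  +0.069  -0.134  +0.012
    139  0.6290   +0.000  +0.029  +0.000  +0.000   -0.076  +0.043  -0.004  +0.003   -0.202  +0.067  -0.028  +0.007
    209  0.9457   +0.000  +0.029  +0.000  +0.000   -0.076  +0.043  +0.000  +0.000   -0.191  +0.063  -0.129  -0.050


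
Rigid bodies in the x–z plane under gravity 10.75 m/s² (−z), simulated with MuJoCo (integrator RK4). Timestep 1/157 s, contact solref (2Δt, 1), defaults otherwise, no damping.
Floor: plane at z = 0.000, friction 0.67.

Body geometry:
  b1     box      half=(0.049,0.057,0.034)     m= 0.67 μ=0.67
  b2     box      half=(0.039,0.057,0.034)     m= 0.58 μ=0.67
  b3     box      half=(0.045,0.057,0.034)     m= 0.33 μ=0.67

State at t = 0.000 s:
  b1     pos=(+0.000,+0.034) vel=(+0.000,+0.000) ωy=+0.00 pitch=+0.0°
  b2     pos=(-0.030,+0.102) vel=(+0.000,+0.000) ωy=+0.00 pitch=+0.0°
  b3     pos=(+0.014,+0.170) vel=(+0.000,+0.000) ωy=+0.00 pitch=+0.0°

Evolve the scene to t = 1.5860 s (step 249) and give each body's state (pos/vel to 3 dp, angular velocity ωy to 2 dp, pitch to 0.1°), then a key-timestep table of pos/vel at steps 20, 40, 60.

State at t = 1.5860 s:
  b1     pos=(+0.000,+0.034) vel=(+0.000,+0.000) ωy=+0.00 pitch=+0.0°
  b2     pos=(-0.030,+0.102) vel=(+0.000,+0.000) ωy=+0.00 pitch=+0.0°
  b3     pos=(+0.123,+0.034) vel=(+0.000,+0.000) ωy=+0.00 pitch=+180.0°

Key-timestep trajectory:
   step    t(s)  b1.x    b1.z    b1.vx   b1.vz   b2.x    b2.z    b2.vx   b2.vz   b3.x    b3.z    b3.vx   b3.vz 
     20  0.1274   +0.000  +0.034  +0.000  +0.000   -0.030  +0.102  -0.001  +0.000   +0.022  +0.168  +0.145  -0.061
     40  0.2548   +0.000  +0.034  +0.000  +0.000   -0.030  +0.102  +0.000  +0.000   +0.051  +0.123  +0.262  -0.889
     60  0.3822   +0.000  +0.034  +0.000  +0.000   -0.030  +0.102  +0.000  +0.000   +0.122  +0.049  +0.589  -1.132


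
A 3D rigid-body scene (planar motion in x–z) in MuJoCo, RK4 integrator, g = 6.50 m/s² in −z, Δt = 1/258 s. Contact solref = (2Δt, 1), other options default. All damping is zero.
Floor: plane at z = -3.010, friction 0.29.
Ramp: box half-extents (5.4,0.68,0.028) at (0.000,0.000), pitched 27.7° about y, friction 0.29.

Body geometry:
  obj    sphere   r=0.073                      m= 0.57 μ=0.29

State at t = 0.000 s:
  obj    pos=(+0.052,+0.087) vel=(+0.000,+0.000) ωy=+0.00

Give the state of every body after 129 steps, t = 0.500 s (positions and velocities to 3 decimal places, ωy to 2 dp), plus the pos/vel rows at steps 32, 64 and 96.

State at t = 0.500 s:
  obj    pos=(+0.291,-0.039) vel=(+0.956,-0.502) ωy=+14.78

Key-timestep trajectory:
   step    t(s)  obj.x    obj.z    obj.vx   obj.vz 
     32  0.1240   +0.067  +0.079  +0.237  -0.124
     64  0.2481   +0.111  +0.056  +0.474  -0.249
     96  0.3721   +0.184  +0.017  +0.711  -0.373


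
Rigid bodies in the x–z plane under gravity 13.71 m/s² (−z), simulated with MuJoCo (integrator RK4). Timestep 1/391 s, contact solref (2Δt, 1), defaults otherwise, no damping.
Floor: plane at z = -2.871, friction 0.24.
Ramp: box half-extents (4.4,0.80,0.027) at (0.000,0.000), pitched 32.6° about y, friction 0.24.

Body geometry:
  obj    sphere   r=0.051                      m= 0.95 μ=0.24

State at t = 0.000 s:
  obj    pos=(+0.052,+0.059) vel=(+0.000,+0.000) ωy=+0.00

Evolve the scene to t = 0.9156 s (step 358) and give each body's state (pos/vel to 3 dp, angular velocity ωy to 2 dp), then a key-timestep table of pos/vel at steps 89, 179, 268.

State at t = 0.9156 s:
  obj    pos=(+1.915,-1.132) vel=(+4.070,-2.603) ωy=+94.71

Key-timestep trajectory:
   step    t(s)  obj.x    obj.z    obj.vx   obj.vz 
     89  0.2276   +0.167  -0.014  +1.012  -0.647
    179  0.4578   +0.518  -0.239  +2.035  -1.301
    268  0.6854   +1.096  -0.609  +3.047  -1.949


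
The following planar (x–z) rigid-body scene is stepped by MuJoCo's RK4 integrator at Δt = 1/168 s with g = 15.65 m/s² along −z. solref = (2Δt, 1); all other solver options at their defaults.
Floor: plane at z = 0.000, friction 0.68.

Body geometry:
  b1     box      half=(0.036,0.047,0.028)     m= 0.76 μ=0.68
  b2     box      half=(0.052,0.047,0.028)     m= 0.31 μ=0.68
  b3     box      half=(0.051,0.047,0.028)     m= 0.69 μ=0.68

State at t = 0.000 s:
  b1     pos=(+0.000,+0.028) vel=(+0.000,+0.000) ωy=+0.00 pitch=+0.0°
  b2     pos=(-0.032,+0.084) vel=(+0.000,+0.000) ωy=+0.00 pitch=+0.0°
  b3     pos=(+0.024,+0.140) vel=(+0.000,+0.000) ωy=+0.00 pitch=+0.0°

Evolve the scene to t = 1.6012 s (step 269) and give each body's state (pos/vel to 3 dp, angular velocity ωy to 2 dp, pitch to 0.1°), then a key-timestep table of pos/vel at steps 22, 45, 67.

State at t = 1.6012 s:
  b1     pos=(+0.000,+0.028) vel=(+0.000,+0.000) ωy=+0.00 pitch=+0.0°
  b2     pos=(-0.032,+0.084) vel=(+0.000,+0.000) ωy=+0.00 pitch=-0.1°
  b3     pos=(+0.080,+0.051) vel=(+0.000,+0.000) ωy=+0.00 pitch=+90.0°

Key-timestep trajectory:
   step    t(s)  b1.x    b1.z    b1.vx   b1.vz   b2.x    b2.z    b2.vx   b2.vz   b3.x    b3.z    b3.vx   b3.vz 
     22  0.1310   +0.000  +0.028  -0.001  +0.000   -0.032  +0.084  -0.002  +0.000   +0.034  +0.136  +0.185  -0.102
     45  0.2679   +0.000  +0.028  +0.000  +0.000   -0.032  +0.084  -0.001  +0.000   +0.086  +0.048  +0.294  -0.422
     67  0.3988   +0.000  +0.028  +0.000  +0.000   -0.032  +0.084  +0.000  +0.000   +0.078  +0.052  +0.067  -0.025


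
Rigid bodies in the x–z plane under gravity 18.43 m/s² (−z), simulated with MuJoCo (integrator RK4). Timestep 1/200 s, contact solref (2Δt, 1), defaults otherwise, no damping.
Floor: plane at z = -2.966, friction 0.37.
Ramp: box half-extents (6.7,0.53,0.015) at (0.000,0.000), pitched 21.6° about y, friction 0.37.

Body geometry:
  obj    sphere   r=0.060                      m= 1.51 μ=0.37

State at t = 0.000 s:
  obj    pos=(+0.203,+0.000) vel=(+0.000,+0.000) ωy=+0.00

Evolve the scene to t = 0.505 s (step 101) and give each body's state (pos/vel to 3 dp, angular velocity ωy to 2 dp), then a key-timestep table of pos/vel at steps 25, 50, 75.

State at t = 0.505 s:
  obj    pos=(+0.778,-0.227) vel=(+2.276,-0.901) ωy=+40.78

Key-timestep trajectory:
   step    t(s)  obj.x    obj.z    obj.vx   obj.vz 
     25  0.1250   +0.238  -0.014  +0.563  -0.223
     50  0.2500   +0.344  -0.056  +1.127  -0.446
     75  0.3750   +0.520  -0.125  +1.690  -0.669


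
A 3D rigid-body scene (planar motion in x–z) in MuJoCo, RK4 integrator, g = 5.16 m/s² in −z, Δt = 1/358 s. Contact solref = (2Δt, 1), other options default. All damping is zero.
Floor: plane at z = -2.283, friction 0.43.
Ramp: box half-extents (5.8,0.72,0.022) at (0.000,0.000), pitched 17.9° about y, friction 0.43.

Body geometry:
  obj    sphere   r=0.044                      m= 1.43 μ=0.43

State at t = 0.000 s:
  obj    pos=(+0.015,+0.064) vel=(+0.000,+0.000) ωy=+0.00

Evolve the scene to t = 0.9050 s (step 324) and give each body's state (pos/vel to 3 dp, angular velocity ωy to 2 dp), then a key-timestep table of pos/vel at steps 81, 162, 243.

State at t = 0.9050 s:
  obj    pos=(+0.457,-0.078) vel=(+0.976,-0.315) ωy=+23.30

Key-timestep trajectory:
   step    t(s)  obj.x    obj.z    obj.vx   obj.vz 
     81  0.2263   +0.043  +0.056  +0.244  -0.079
    162  0.4525   +0.126  +0.029  +0.488  -0.158
    243  0.6788   +0.263  -0.016  +0.732  -0.236


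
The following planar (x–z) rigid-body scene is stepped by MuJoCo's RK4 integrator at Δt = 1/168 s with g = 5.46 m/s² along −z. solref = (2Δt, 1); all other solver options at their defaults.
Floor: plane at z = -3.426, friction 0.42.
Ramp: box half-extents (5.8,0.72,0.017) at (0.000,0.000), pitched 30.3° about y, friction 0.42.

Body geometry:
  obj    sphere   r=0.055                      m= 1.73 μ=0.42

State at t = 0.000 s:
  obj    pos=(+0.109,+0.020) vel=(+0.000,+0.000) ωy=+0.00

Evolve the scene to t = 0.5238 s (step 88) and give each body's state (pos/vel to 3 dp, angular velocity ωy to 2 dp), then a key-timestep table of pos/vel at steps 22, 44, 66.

State at t = 0.5238 s:
  obj    pos=(+0.342,-0.116) vel=(+0.890,-0.520) ωy=+18.73

Key-timestep trajectory:
   step    t(s)  obj.x    obj.z    obj.vx   obj.vz 
     22  0.1310   +0.124  +0.011  +0.223  -0.130
     44  0.2619   +0.167  -0.014  +0.445  -0.260
     66  0.3929   +0.240  -0.057  +0.667  -0.390


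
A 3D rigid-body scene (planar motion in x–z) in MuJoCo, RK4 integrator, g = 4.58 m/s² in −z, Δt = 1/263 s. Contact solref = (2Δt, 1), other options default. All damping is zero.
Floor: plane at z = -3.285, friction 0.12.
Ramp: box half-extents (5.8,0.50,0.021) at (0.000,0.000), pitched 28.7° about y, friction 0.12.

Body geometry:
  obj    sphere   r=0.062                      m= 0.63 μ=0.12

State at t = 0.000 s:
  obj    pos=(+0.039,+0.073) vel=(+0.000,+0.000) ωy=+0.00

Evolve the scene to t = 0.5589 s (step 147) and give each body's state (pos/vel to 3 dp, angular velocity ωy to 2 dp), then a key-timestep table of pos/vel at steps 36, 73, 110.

State at t = 0.5589 s:
  obj    pos=(+0.275,-0.056) vel=(+0.839,-0.470) ωy=+10.79

Key-timestep trajectory:
   step    t(s)  obj.x    obj.z    obj.vx   obj.vz 
     36  0.1369   +0.053  +0.065  +0.206  -0.115
     73  0.2776   +0.097  +0.041  +0.419  -0.229
    110  0.4183   +0.171  +0.001  +0.629  -0.349


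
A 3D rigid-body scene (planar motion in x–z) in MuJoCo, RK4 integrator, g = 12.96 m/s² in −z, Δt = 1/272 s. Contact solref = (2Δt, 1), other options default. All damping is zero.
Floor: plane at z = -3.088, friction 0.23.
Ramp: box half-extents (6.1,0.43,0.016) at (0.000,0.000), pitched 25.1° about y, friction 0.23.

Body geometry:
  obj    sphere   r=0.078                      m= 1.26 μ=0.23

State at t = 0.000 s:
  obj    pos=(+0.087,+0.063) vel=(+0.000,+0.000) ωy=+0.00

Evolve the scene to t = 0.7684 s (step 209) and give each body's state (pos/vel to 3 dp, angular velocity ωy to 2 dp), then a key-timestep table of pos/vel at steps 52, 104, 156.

State at t = 0.7684 s:
  obj    pos=(+1.137,-0.429) vel=(+2.733,-1.280) ωy=+38.68

Key-timestep trajectory:
   step    t(s)  obj.x    obj.z    obj.vx   obj.vz 
     52  0.1912   +0.152  +0.033  +0.680  -0.319
    104  0.3824   +0.347  -0.059  +1.360  -0.637
    156  0.5735   +0.672  -0.211  +2.040  -0.955


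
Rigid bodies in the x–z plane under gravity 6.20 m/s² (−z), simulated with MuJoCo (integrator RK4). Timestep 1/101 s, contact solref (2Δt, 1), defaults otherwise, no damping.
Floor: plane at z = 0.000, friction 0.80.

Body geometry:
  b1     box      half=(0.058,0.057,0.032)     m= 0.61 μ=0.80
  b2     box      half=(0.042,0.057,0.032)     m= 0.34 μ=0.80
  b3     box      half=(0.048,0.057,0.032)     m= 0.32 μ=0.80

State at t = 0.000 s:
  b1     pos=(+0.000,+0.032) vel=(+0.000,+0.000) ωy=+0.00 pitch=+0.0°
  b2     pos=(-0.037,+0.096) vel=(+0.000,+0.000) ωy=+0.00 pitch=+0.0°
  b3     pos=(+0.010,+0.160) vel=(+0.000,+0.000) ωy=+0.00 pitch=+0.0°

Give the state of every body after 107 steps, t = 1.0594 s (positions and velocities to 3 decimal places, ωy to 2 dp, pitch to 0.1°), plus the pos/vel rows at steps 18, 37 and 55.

State at t = 1.0594 s:
  b1     pos=(+0.000,+0.032) vel=(+0.000,+0.000) ωy=+0.00 pitch=+0.0°
  b2     pos=(-0.037,+0.096) vel=(+0.000,+0.000) ωy=+0.00 pitch=+0.0°
  b3     pos=(+0.125,+0.032) vel=(+0.000,+0.000) ωy=+0.00 pitch=+180.0°

Key-timestep trajectory:
   step    t(s)  b1.x    b1.z    b1.vx   b1.vz   b2.x    b2.z    b2.vx   b2.vz   b3.x    b3.z    b3.vx   b3.vz 
     18  0.1782   +0.000  +0.032  +0.000  +0.000   -0.037  +0.096  -0.001  +0.000   +0.019  +0.157  +0.116  -0.052
     37  0.3663   +0.000  +0.032  +0.000  +0.000   -0.037  +0.096  +0.001  +0.000   +0.057  +0.110  +0.370  +0.033
     55  0.5446   +0.000  +0.032  +0.000  +0.000   -0.037  +0.096  +0.000  +0.000   +0.125  +0.045  +0.386  -0.885


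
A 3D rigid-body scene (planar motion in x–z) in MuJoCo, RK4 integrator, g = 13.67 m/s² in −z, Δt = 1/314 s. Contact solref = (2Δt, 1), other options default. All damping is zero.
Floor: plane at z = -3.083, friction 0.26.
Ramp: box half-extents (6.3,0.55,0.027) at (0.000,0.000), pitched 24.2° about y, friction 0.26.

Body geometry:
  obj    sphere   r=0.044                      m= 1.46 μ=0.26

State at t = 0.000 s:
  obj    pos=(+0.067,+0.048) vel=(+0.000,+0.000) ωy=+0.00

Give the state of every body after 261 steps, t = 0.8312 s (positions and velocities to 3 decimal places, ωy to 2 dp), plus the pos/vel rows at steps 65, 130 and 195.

State at t = 0.8312 s:
  obj    pos=(+1.328,-0.519) vel=(+3.035,-1.364) ωy=+75.60

Key-timestep trajectory:
   step    t(s)  obj.x    obj.z    obj.vx   obj.vz 
     65  0.2070   +0.145  +0.013  +0.756  -0.340
    130  0.4140   +0.380  -0.093  +1.512  -0.679
    195  0.6210   +0.771  -0.269  +2.267  -1.019
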